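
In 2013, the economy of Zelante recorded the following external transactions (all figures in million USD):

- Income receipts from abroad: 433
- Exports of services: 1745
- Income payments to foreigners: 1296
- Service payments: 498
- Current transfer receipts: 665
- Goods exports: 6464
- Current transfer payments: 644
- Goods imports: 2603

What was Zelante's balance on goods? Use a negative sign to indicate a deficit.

Goods balance = 6464 - 2603 = 3861

3861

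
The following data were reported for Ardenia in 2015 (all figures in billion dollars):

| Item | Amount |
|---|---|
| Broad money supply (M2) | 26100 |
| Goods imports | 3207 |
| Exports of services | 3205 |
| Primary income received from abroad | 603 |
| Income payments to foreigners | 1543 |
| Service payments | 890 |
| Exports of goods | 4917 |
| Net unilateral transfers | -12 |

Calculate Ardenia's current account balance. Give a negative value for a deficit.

3073

Goods balance = 4917 - 3207 = 1710
Services balance = 3205 - 890 = 2315
Trade balance (goods + services) = 1710 + 2315 = 4025
Net primary income = 603 - 1543 = -940
Net secondary income = -12
Current account = 4025 + (-940) + (-12) = 3073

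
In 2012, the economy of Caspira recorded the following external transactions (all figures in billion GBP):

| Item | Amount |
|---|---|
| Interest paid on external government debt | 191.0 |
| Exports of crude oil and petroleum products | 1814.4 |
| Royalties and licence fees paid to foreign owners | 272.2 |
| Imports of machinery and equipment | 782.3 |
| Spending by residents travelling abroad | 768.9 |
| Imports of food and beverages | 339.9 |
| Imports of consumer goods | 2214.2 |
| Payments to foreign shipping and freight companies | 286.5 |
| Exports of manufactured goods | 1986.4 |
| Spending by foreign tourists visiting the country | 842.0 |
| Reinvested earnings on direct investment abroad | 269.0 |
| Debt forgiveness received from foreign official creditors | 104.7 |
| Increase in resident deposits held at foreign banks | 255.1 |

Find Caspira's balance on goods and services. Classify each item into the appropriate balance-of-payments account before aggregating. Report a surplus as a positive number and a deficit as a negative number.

Goods: -782.3 + 1986.4 - 339.9 - 2214.2 + 1814.4 = 464.4
Services: -768.9 + 842.0 - 286.5 - 272.2 = -485.6
Trade balance = 464.4 + (-485.6) = -21.2
(Excluded from the trade balance — primary income: interest paid on external government debt 191.0, reinvested earnings on direct investment abroad 269.0; capital account: debt forgiveness received from foreign official creditors 104.7; financial account: increase in resident deposits held at foreign banks 255.1.)

-21.2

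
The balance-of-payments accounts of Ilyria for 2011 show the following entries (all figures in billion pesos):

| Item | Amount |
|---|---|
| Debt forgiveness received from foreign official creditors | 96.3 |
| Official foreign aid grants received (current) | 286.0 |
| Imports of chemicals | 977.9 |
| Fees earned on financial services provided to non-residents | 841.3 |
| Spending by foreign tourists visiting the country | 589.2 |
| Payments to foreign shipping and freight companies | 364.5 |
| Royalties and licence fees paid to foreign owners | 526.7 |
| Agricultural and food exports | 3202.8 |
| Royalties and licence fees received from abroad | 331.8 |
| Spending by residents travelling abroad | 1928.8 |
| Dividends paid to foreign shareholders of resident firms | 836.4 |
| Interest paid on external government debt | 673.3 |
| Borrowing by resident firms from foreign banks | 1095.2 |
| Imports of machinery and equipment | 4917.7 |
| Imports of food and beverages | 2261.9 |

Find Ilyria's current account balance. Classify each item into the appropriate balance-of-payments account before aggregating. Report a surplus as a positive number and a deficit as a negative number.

-7236.1

Goods: 3202.8 - 2261.9 - 4917.7 - 977.9 = -4954.7
Services: 589.2 - 364.5 + 331.8 + 841.3 - 1928.8 - 526.7 = -1057.7
Primary income: -836.4 - 673.3 = -1509.7
Secondary income: 286.0
Current account = (-4954.7) + (-1057.7) + (-1509.7) + 286.0 = -7236.1
(Excluded from the current account — capital account: debt forgiveness received from foreign official creditors 96.3; financial account: borrowing by resident firms from foreign banks 1095.2.)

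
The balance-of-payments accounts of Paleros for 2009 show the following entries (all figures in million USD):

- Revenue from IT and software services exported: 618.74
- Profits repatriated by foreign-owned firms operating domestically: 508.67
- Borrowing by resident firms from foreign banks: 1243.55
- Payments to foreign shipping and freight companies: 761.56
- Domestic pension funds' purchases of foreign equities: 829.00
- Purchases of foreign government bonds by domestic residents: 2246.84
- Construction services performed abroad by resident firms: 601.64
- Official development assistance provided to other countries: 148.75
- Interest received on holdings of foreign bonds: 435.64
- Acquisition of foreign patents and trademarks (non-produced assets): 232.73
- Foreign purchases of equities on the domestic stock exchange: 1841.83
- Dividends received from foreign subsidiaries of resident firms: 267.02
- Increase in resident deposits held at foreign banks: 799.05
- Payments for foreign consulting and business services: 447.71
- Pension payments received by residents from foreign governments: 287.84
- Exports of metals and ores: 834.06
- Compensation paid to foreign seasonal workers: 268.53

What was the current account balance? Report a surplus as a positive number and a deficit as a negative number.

909.72

Goods: 834.06
Services: 618.74 - 447.71 - 761.56 + 601.64 = 11.11
Primary income: -268.53 + 435.64 + 267.02 - 508.67 = -74.54
Secondary income: 287.84 - 148.75 = 139.09
Current account = 834.06 + 11.11 + (-74.54) + 139.09 = 909.72
(Excluded from the current account — financial account: borrowing by resident firms from foreign banks 1243.55, domestic pension funds' purchases of foreign equities 829.00, purchases of foreign government bonds by domestic residents 2246.84, foreign purchases of equities on the domestic stock exchange 1841.83, increase in resident deposits held at foreign banks 799.05; capital account: acquisition of foreign patents and trademarks (non-produced assets) 232.73.)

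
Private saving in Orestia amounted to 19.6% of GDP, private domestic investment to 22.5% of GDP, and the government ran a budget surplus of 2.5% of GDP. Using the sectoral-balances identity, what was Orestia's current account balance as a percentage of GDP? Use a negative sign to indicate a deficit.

-0.4

By the sectoral-balances identity, CA = (S_private - I) + (T - G).
Private balance = 19.6 - 22.5 = -2.9
Government balance (T - G) = 2.5
CA = -2.9 + 2.5 = -0.4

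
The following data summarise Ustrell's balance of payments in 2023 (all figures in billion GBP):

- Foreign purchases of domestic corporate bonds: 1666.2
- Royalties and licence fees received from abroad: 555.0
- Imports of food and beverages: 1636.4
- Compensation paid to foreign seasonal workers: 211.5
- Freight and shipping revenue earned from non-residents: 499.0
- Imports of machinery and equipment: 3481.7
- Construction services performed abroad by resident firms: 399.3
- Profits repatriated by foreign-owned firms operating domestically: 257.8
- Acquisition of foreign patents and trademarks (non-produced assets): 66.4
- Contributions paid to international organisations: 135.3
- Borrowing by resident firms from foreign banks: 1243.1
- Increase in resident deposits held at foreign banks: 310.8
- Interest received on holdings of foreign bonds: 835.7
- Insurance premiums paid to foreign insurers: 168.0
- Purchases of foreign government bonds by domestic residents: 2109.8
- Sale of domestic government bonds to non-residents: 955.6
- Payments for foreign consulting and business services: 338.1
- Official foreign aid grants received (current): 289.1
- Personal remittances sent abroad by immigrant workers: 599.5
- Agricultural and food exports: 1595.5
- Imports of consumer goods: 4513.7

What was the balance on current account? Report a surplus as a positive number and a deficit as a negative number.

Goods: -4513.7 + 1595.5 - 1636.4 - 3481.7 = -8036.3
Services: 499.0 + 555.0 + 399.3 - 168.0 - 338.1 = 947.2
Primary income: -257.8 - 211.5 + 835.7 = 366.4
Secondary income: 289.1 - 135.3 - 599.5 = -445.7
Current account = (-8036.3) + 947.2 + 366.4 + (-445.7) = -7168.4
(Excluded from the current account — financial account: foreign purchases of domestic corporate bonds 1666.2, borrowing by resident firms from foreign banks 1243.1, increase in resident deposits held at foreign banks 310.8, purchases of foreign government bonds by domestic residents 2109.8, sale of domestic government bonds to non-residents 955.6; capital account: acquisition of foreign patents and trademarks (non-produced assets) 66.4.)

-7168.4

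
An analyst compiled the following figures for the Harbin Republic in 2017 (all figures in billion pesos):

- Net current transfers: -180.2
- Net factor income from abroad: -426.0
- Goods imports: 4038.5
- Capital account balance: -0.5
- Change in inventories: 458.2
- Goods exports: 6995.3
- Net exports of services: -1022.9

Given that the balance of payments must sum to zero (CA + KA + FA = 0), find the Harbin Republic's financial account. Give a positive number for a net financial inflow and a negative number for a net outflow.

Goods balance = 6995.3 - 4038.5 = 2956.8
Services balance = -1022.9
Trade balance (goods + services) = 2956.8 + (-1022.9) = 1933.9
Net primary income = -426.0
Net secondary income = -180.2
Current account = 1933.9 + (-426.0) + (-180.2) = 1327.7
Financial account = -(1327.7 + (-0.5)) = -1327.2

-1327.2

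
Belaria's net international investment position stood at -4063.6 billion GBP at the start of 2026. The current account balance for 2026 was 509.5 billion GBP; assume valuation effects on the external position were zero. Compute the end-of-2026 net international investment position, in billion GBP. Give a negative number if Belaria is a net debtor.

-3554.1

With no valuation effects, change in NIIP = current account = 509.5
End-of-year NIIP = -4063.6 + 509.5 = -3554.1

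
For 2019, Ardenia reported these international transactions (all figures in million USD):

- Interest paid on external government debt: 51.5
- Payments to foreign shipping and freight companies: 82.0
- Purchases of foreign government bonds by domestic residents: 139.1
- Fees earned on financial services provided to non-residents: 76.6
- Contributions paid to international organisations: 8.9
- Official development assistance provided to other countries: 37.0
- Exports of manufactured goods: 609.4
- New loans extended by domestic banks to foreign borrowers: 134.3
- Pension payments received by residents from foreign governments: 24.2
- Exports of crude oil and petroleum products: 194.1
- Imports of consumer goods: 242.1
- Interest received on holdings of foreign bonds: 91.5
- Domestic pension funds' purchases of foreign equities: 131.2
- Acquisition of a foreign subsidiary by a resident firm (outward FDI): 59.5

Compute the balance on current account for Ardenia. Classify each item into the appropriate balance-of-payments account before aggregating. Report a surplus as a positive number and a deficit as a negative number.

Goods: 609.4 + 194.1 - 242.1 = 561.4
Services: -82.0 + 76.6 = -5.4
Primary income: 91.5 - 51.5 = 40.0
Secondary income: -8.9 + 24.2 - 37.0 = -21.7
Current account = 561.4 + (-5.4) + 40.0 + (-21.7) = 574.3
(Excluded from the current account — financial account: purchases of foreign government bonds by domestic residents 139.1, new loans extended by domestic banks to foreign borrowers 134.3, domestic pension funds' purchases of foreign equities 131.2, acquisition of a foreign subsidiary by a resident firm (outward FDI) 59.5.)

574.3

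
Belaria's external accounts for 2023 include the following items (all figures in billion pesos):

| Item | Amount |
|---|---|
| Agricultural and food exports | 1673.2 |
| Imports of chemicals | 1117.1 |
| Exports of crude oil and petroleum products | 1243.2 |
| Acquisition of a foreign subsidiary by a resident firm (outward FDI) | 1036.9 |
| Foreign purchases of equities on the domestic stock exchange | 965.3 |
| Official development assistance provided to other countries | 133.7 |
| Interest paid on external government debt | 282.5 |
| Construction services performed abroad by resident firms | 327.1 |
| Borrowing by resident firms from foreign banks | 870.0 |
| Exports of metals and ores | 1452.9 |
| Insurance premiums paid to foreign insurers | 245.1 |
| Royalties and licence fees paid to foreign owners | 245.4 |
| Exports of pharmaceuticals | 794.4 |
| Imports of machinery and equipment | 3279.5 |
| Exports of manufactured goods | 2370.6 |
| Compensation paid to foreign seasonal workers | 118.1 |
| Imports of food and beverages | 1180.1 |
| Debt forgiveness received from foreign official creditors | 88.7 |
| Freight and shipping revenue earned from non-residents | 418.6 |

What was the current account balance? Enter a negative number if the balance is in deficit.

1678.5

Goods: -1180.1 - 3279.5 + 794.4 + 1452.9 + 2370.6 - 1117.1 + 1673.2 + 1243.2 = 1957.6
Services: -245.1 + 418.6 + 327.1 - 245.4 = 255.2
Primary income: -118.1 - 282.5 = -400.6
Secondary income: -133.7
Current account = 1957.6 + 255.2 + (-400.6) + (-133.7) = 1678.5
(Excluded from the current account — financial account: acquisition of a foreign subsidiary by a resident firm (outward FDI) 1036.9, foreign purchases of equities on the domestic stock exchange 965.3, borrowing by resident firms from foreign banks 870.0; capital account: debt forgiveness received from foreign official creditors 88.7.)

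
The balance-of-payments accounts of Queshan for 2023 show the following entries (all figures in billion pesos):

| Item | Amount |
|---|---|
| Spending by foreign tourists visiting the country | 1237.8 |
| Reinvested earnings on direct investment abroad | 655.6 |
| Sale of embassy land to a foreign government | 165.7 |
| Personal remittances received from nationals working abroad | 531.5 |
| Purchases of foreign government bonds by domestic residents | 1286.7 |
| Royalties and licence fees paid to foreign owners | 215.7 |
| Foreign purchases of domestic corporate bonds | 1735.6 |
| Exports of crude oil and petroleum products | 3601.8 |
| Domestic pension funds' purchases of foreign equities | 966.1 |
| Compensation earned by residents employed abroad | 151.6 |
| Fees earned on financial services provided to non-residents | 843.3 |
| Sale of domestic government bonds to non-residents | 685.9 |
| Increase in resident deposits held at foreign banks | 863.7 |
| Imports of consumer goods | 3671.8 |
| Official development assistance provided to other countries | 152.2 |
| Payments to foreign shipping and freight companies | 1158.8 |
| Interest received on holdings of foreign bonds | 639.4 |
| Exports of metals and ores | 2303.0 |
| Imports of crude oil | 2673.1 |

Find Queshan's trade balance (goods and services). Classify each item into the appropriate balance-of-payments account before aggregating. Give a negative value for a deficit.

Goods: -3671.8 + 3601.8 + 2303.0 - 2673.1 = -440.1
Services: -1158.8 - 215.7 + 1237.8 + 843.3 = 706.6
Trade balance = -440.1 + 706.6 = 266.5
(Excluded from the trade balance — primary income: reinvested earnings on direct investment abroad 655.6, compensation earned by residents employed abroad 151.6, interest received on holdings of foreign bonds 639.4; capital account: sale of embassy land to a foreign government 165.7; secondary income: personal remittances received from nationals working abroad 531.5, official development assistance provided to other countries 152.2; financial account: purchases of foreign government bonds by domestic residents 1286.7, foreign purchases of domestic corporate bonds 1735.6, domestic pension funds' purchases of foreign equities 966.1, sale of domestic government bonds to non-residents 685.9, increase in resident deposits held at foreign banks 863.7.)

266.5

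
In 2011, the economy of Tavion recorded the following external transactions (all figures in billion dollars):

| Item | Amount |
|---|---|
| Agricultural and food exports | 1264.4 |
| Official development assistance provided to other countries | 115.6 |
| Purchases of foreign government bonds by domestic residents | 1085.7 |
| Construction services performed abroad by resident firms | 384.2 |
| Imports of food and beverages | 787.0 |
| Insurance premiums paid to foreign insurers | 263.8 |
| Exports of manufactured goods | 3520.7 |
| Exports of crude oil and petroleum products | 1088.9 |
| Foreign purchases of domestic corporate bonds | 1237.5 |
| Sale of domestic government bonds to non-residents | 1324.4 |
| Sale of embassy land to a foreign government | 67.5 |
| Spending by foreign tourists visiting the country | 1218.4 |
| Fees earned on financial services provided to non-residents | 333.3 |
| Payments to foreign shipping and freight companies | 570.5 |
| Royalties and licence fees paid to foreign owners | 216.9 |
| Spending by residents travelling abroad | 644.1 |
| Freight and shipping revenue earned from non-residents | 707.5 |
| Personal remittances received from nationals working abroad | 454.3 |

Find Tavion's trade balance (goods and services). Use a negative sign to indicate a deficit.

Goods: 3520.7 - 787.0 + 1264.4 + 1088.9 = 5087.0
Services: 384.2 + 707.5 - 216.9 + 333.3 - 263.8 - 570.5 + 1218.4 - 644.1 = 948.1
Trade balance = 5087.0 + 948.1 = 6035.1
(Excluded from the trade balance — secondary income: official development assistance provided to other countries 115.6, personal remittances received from nationals working abroad 454.3; financial account: purchases of foreign government bonds by domestic residents 1085.7, foreign purchases of domestic corporate bonds 1237.5, sale of domestic government bonds to non-residents 1324.4; capital account: sale of embassy land to a foreign government 67.5.)

6035.1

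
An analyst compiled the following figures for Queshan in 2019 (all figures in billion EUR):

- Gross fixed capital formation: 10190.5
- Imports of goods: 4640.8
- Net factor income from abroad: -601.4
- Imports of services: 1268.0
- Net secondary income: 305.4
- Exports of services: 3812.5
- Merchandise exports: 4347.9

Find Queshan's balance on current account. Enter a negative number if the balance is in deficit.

1955.6

Goods balance = 4347.9 - 4640.8 = -292.9
Services balance = 3812.5 - 1268.0 = 2544.5
Trade balance (goods + services) = -292.9 + 2544.5 = 2251.6
Net primary income = -601.4
Net secondary income = 305.4
Current account = 2251.6 + (-601.4) + 305.4 = 1955.6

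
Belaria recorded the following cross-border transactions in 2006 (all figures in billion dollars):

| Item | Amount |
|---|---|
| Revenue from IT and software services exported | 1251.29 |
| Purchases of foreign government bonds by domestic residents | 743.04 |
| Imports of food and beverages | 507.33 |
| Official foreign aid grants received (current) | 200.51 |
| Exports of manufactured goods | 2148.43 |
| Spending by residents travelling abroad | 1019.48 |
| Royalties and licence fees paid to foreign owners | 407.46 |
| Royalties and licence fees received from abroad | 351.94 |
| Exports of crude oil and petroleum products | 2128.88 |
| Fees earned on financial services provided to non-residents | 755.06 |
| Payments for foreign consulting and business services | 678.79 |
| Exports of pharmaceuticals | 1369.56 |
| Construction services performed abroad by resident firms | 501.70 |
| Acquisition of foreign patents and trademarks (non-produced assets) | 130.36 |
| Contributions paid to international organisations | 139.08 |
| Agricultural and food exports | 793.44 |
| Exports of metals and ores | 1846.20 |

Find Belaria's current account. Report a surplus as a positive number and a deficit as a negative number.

Goods: 1369.56 + 2128.88 + 793.44 - 507.33 + 2148.43 + 1846.20 = 7779.18
Services: 351.94 - 1019.48 + 1251.29 - 407.46 + 501.70 + 755.06 - 678.79 = 754.26
Secondary income: 200.51 - 139.08 = 61.43
Current account = 7779.18 + 754.26 + 61.43 = 8594.87
(Excluded from the current account — financial account: purchases of foreign government bonds by domestic residents 743.04; capital account: acquisition of foreign patents and trademarks (non-produced assets) 130.36.)

8594.87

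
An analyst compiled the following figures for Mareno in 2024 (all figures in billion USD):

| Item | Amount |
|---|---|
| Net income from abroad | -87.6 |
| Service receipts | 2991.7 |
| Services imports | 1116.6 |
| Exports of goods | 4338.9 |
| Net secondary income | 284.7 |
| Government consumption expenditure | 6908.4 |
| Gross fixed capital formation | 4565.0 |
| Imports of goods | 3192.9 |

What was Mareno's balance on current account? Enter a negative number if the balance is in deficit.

3218.2

Goods balance = 4338.9 - 3192.9 = 1146.0
Services balance = 2991.7 - 1116.6 = 1875.1
Trade balance (goods + services) = 1146.0 + 1875.1 = 3021.1
Net primary income = -87.6
Net secondary income = 284.7
Current account = 3021.1 + (-87.6) + 284.7 = 3218.2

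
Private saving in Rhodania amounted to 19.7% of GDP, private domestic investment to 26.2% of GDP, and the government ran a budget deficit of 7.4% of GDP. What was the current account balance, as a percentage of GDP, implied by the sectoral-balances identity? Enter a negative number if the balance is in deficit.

By the sectoral-balances identity, CA = (S_private - I) + (T - G).
Private balance = 19.7 - 26.2 = -6.5
Government balance (T - G) = -7.4
CA = -6.5 + (-7.4) = -13.9

-13.9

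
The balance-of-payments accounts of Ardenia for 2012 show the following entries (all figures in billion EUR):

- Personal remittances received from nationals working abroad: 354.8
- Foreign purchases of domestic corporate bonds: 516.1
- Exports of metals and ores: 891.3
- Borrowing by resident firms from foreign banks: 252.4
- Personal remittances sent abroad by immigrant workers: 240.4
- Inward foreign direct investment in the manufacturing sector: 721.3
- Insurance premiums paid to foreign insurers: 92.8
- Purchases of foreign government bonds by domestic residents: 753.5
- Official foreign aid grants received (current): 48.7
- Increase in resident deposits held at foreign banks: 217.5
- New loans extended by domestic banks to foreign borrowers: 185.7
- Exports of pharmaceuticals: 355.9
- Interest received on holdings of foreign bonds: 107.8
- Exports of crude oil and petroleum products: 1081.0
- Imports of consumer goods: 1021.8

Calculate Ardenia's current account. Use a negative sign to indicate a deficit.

1484.5

Goods: 891.3 + 1081.0 + 355.9 - 1021.8 = 1306.4
Services: -92.8
Primary income: 107.8
Secondary income: 48.7 - 240.4 + 354.8 = 163.1
Current account = 1306.4 + (-92.8) + 107.8 + 163.1 = 1484.5
(Excluded from the current account — financial account: foreign purchases of domestic corporate bonds 516.1, borrowing by resident firms from foreign banks 252.4, inward foreign direct investment in the manufacturing sector 721.3, purchases of foreign government bonds by domestic residents 753.5, increase in resident deposits held at foreign banks 217.5, new loans extended by domestic banks to foreign borrowers 185.7.)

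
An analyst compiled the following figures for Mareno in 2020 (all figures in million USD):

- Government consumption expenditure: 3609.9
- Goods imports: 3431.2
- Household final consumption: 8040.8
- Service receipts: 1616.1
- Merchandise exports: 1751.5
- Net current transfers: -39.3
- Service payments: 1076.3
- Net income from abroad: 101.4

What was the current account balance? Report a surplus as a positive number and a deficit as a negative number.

Goods balance = 1751.5 - 3431.2 = -1679.7
Services balance = 1616.1 - 1076.3 = 539.8
Trade balance (goods + services) = -1679.7 + 539.8 = -1139.9
Net primary income = 101.4
Net secondary income = -39.3
Current account = -1139.9 + 101.4 + (-39.3) = -1077.8

-1077.8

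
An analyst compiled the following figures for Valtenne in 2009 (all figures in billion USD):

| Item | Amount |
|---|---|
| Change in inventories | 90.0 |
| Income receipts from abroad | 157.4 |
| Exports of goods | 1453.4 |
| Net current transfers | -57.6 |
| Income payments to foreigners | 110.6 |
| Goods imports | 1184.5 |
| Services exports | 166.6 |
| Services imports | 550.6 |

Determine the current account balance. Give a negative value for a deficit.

Goods balance = 1453.4 - 1184.5 = 268.9
Services balance = 166.6 - 550.6 = -384.0
Trade balance (goods + services) = 268.9 + (-384.0) = -115.1
Net primary income = 157.4 - 110.6 = 46.8
Net secondary income = -57.6
Current account = -115.1 + 46.8 + (-57.6) = -125.9

-125.9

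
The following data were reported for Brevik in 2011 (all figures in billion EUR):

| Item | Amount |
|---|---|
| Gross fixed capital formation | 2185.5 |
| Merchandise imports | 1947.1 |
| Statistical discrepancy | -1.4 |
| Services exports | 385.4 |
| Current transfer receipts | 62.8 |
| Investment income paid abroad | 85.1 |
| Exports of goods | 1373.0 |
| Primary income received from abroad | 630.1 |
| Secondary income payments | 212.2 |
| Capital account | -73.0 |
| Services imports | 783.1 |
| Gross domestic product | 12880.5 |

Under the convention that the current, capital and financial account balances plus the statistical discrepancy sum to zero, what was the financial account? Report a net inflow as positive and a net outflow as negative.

650.6

Goods balance = 1373.0 - 1947.1 = -574.1
Services balance = 385.4 - 783.1 = -397.7
Trade balance (goods + services) = -574.1 + (-397.7) = -971.8
Net primary income = 630.1 - 85.1 = 545.0
Net secondary income = 62.8 - 212.2 = -149.4
Current account = -971.8 + 545.0 + (-149.4) = -576.2
Financial account = -(-576.2 + (-73.0) + (-1.4)) = 650.6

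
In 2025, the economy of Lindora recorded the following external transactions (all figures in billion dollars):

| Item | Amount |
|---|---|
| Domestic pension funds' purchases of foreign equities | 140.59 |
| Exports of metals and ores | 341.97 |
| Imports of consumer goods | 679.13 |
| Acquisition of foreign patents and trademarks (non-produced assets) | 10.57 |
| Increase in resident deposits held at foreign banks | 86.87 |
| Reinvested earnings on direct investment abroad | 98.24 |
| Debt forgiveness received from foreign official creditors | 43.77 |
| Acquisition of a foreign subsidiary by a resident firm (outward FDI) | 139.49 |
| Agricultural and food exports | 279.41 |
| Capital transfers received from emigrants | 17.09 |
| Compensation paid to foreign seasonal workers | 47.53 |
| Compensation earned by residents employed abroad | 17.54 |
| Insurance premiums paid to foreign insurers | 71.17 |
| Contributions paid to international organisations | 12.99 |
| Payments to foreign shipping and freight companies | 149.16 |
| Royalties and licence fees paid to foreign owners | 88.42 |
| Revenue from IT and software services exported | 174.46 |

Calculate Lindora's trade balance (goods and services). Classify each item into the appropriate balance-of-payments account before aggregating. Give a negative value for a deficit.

-192.04

Goods: 341.97 - 679.13 + 279.41 = -57.75
Services: -71.17 - 88.42 + 174.46 - 149.16 = -134.29
Trade balance = -57.75 + (-134.29) = -192.04
(Excluded from the trade balance — financial account: domestic pension funds' purchases of foreign equities 140.59, increase in resident deposits held at foreign banks 86.87, acquisition of a foreign subsidiary by a resident firm (outward FDI) 139.49; capital account: acquisition of foreign patents and trademarks (non-produced assets) 10.57, debt forgiveness received from foreign official creditors 43.77, capital transfers received from emigrants 17.09; primary income: reinvested earnings on direct investment abroad 98.24, compensation paid to foreign seasonal workers 47.53, compensation earned by residents employed abroad 17.54; secondary income: contributions paid to international organisations 12.99.)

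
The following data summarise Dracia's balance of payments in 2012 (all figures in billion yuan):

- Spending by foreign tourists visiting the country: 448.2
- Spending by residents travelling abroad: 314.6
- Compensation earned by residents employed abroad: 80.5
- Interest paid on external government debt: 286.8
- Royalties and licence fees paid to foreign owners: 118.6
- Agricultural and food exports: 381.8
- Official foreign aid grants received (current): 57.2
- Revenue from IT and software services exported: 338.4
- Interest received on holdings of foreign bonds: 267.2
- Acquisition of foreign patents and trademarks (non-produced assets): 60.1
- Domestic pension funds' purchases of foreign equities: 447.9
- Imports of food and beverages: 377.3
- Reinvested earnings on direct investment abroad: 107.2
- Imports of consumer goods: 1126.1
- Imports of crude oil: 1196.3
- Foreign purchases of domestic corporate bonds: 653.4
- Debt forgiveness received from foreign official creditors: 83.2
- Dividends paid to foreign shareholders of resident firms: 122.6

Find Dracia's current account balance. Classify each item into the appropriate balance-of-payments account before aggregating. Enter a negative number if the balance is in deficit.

-1861.8

Goods: 381.8 - 1196.3 - 377.3 - 1126.1 = -2317.9
Services: 448.2 + 338.4 - 118.6 - 314.6 = 353.4
Primary income: 267.2 - 122.6 + 107.2 + 80.5 - 286.8 = 45.5
Secondary income: 57.2
Current account = (-2317.9) + 353.4 + 45.5 + 57.2 = -1861.8
(Excluded from the current account — capital account: acquisition of foreign patents and trademarks (non-produced assets) 60.1, debt forgiveness received from foreign official creditors 83.2; financial account: domestic pension funds' purchases of foreign equities 447.9, foreign purchases of domestic corporate bonds 653.4.)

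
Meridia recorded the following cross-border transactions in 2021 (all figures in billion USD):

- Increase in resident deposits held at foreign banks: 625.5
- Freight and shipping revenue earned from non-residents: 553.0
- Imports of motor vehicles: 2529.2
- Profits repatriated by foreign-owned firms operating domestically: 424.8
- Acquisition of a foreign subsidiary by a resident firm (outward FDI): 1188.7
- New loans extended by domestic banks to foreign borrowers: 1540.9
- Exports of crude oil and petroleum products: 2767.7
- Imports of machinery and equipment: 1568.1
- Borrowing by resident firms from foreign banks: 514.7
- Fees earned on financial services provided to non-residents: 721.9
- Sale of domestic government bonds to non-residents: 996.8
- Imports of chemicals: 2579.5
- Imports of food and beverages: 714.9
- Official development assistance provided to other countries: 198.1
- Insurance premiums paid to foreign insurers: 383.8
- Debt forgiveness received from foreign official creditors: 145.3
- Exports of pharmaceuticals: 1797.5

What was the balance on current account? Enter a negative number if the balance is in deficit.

-2558.3

Goods: 2767.7 - 714.9 - 1568.1 - 2579.5 - 2529.2 + 1797.5 = -2826.5
Services: 721.9 - 383.8 + 553.0 = 891.1
Primary income: -424.8
Secondary income: -198.1
Current account = (-2826.5) + 891.1 + (-424.8) + (-198.1) = -2558.3
(Excluded from the current account — financial account: increase in resident deposits held at foreign banks 625.5, acquisition of a foreign subsidiary by a resident firm (outward FDI) 1188.7, new loans extended by domestic banks to foreign borrowers 1540.9, borrowing by resident firms from foreign banks 514.7, sale of domestic government bonds to non-residents 996.8; capital account: debt forgiveness received from foreign official creditors 145.3.)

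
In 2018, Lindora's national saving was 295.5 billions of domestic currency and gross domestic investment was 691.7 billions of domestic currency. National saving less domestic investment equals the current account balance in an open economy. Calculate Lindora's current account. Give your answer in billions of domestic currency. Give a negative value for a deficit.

CA = S - I = 295.5 - 691.7 = -396.2

-396.2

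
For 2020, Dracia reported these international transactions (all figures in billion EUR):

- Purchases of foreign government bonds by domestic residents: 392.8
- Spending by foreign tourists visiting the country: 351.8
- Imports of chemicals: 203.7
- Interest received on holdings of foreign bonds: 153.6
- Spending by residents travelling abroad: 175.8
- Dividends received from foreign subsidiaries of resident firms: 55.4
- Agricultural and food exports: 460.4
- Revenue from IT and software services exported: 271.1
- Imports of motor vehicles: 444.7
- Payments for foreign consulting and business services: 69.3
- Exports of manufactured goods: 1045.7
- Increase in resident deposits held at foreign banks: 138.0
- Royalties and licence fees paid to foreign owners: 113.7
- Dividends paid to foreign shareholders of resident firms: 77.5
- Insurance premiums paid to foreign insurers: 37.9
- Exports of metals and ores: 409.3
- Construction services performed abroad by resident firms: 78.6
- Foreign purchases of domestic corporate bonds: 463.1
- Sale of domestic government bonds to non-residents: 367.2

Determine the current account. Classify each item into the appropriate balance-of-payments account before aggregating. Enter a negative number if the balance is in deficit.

1703.3

Goods: -444.7 + 1045.7 - 203.7 + 409.3 + 460.4 = 1267.0
Services: 78.6 + 271.1 - 113.7 - 69.3 - 37.9 + 351.8 - 175.8 = 304.8
Primary income: 55.4 - 77.5 + 153.6 = 131.5
Current account = 1267.0 + 304.8 + 131.5 = 1703.3
(Excluded from the current account — financial account: purchases of foreign government bonds by domestic residents 392.8, increase in resident deposits held at foreign banks 138.0, foreign purchases of domestic corporate bonds 463.1, sale of domestic government bonds to non-residents 367.2.)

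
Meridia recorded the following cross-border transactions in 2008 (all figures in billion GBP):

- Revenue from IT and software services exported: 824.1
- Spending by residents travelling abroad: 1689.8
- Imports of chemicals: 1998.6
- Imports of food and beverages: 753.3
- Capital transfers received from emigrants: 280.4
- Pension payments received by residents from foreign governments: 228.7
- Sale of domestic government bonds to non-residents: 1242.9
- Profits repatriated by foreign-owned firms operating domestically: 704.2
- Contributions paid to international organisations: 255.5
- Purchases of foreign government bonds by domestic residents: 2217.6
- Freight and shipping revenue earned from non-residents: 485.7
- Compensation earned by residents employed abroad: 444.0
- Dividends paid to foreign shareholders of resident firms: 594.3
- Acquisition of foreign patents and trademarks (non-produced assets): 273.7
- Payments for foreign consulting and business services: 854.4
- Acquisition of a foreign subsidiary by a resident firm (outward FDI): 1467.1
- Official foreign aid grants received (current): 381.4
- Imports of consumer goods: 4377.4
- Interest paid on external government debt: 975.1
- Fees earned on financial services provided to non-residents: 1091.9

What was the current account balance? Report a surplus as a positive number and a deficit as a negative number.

-8746.8

Goods: -4377.4 - 1998.6 - 753.3 = -7129.3
Services: 1091.9 + 485.7 - 854.4 + 824.1 - 1689.8 = -142.5
Primary income: -704.2 + 444.0 - 975.1 - 594.3 = -1829.6
Secondary income: 228.7 - 255.5 + 381.4 = 354.6
Current account = (-7129.3) + (-142.5) + (-1829.6) + 354.6 = -8746.8
(Excluded from the current account — capital account: capital transfers received from emigrants 280.4, acquisition of foreign patents and trademarks (non-produced assets) 273.7; financial account: sale of domestic government bonds to non-residents 1242.9, purchases of foreign government bonds by domestic residents 2217.6, acquisition of a foreign subsidiary by a resident firm (outward FDI) 1467.1.)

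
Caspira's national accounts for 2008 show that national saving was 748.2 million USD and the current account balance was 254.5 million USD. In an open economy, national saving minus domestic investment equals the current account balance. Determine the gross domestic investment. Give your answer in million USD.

493.7

I = S - CA = 748.2 - 254.5 = 493.7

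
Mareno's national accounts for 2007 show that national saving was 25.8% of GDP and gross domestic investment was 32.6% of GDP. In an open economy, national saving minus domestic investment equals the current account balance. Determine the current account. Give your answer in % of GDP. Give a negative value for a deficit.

-6.8

S - I = CA (net lending to the rest of the world).
CA = S - I = 25.8 - 32.6 = -6.8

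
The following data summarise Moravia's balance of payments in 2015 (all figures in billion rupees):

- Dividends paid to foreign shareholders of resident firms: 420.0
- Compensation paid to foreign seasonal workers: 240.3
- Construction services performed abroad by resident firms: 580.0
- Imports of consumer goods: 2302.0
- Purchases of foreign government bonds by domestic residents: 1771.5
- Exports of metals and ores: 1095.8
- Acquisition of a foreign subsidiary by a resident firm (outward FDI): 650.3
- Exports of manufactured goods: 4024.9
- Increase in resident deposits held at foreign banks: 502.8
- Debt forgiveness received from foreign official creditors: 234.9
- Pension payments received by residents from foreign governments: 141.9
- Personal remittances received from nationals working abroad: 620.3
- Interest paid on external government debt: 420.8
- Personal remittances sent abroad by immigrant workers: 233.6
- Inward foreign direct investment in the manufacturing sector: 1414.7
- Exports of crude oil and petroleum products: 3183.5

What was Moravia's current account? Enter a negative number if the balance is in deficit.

Goods: -2302.0 + 3183.5 + 4024.9 + 1095.8 = 6002.2
Services: 580.0
Primary income: -240.3 - 420.8 - 420.0 = -1081.1
Secondary income: 620.3 - 233.6 + 141.9 = 528.6
Current account = 6002.2 + 580.0 + (-1081.1) + 528.6 = 6029.7
(Excluded from the current account — financial account: purchases of foreign government bonds by domestic residents 1771.5, acquisition of a foreign subsidiary by a resident firm (outward FDI) 650.3, increase in resident deposits held at foreign banks 502.8, inward foreign direct investment in the manufacturing sector 1414.7; capital account: debt forgiveness received from foreign official creditors 234.9.)

6029.7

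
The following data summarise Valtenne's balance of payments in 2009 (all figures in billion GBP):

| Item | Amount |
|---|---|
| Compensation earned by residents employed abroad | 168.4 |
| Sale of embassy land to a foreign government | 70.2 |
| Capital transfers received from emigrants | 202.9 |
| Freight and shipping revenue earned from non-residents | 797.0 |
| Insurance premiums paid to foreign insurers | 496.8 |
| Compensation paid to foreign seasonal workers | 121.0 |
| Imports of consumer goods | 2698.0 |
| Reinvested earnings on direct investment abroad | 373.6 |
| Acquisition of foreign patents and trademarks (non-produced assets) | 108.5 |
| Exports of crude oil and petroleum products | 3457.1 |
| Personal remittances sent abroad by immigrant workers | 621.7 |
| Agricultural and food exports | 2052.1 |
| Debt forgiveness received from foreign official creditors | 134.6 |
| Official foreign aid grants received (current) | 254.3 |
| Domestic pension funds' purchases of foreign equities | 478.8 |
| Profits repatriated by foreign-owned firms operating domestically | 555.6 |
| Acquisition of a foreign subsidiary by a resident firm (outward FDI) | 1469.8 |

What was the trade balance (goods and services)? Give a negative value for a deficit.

Goods: -2698.0 + 3457.1 + 2052.1 = 2811.2
Services: -496.8 + 797.0 = 300.2
Trade balance = 2811.2 + 300.2 = 3111.4
(Excluded from the trade balance — primary income: compensation earned by residents employed abroad 168.4, compensation paid to foreign seasonal workers 121.0, reinvested earnings on direct investment abroad 373.6, profits repatriated by foreign-owned firms operating domestically 555.6; capital account: sale of embassy land to a foreign government 70.2, capital transfers received from emigrants 202.9, acquisition of foreign patents and trademarks (non-produced assets) 108.5, debt forgiveness received from foreign official creditors 134.6; secondary income: personal remittances sent abroad by immigrant workers 621.7, official foreign aid grants received (current) 254.3; financial account: domestic pension funds' purchases of foreign equities 478.8, acquisition of a foreign subsidiary by a resident firm (outward FDI) 1469.8.)

3111.4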